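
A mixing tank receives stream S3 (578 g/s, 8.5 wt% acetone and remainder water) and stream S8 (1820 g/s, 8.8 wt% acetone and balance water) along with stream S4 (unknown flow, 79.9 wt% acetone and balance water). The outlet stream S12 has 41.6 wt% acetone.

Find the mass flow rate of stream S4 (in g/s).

Let S4 be the unknown flow. Total out = 2398 + S4.
acetone balance: 209.29 + 0.799·S4 = 0.416·(2398 + S4)
(0.799 − 0.416)·S4 = 0.416×2398 − 209.29 = 788.28
S4 = 788.28 / 0.383 = 2058.2 g/s

2058 g/s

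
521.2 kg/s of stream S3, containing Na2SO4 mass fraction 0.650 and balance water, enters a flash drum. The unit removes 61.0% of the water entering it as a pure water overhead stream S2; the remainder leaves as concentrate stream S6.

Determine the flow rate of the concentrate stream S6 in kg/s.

water entering = 521.2×0.350 = 182.42 kg/s; overhead removed = 0.610×182.42 = 111.28 kg/s.
Concentrate = 521.2 − 111.28 = 409.92 kg/s.

409.9 kg/s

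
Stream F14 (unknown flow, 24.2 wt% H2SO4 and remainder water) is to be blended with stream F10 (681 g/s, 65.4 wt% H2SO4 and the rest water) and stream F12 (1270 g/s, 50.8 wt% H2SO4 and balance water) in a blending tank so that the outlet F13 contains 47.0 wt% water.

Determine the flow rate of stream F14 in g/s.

196.2 g/s

Let F14 be the unknown flow. Total out = 1951 + F14.
water balance: 860.47 + 0.758·F14 = 0.470·(1951 + F14)
(0.758 − 0.470)·F14 = 0.470×1951 − 860.47 = 56.504
F14 = 56.504 / 0.288 = 196.19 g/s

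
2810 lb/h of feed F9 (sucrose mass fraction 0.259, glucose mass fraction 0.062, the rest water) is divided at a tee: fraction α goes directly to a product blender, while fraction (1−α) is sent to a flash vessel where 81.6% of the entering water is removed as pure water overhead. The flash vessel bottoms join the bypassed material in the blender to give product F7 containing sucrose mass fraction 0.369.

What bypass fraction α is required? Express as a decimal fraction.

0.462

All 2810×0.259 = 727.79 lb/h of sucrose reaches F7, so F7 = 727.79/0.369 = 1972.3 lb/h and vapour = 837.67 lb/h.
The evaporator receives (1−α)·2810 of feed at 0.679 water and removes 0.816 of that water:
0.816×0.679×(1−α)×2810 = 837.67
(1−α) = 837.67/1556.9 = 0.5380;  α = 0.4620.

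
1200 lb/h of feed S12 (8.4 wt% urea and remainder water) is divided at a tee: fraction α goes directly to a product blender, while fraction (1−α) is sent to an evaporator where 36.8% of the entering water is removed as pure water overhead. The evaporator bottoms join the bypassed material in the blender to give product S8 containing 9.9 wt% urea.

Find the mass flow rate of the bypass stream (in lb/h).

660.6 lb/h

All 1200×0.084 = 100.8 lb/h of urea reaches S8, so S8 = 100.8/0.099 = 1018.2 lb/h and vapour = 181.82 lb/h.
The evaporator receives (1−α)·1200 of feed at 0.916 water and removes 0.368 of that water:
0.368×0.916×(1−α)×1200 = 181.82
(1−α) = 181.82/404.51 = 0.4495;  α = 0.5505.
Bypass flow = 0.5505×1200 = 660.62 lb/h.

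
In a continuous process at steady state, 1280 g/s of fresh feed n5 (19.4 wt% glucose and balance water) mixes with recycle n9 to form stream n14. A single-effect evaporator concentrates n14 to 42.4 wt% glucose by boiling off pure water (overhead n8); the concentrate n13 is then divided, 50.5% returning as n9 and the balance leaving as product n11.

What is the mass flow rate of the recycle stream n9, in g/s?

Overall glucose balance (none leaves overhead): glucose in fresh feed = glucose in product, i.e. 1280×0.194 = (1−0.505)·n13·0.424.
n13 = 248.32/(0.424×0.495) = 1183.2 g/s.
Recycle n9 = 0.505×1183.2 = 597.49 g/s.

597.5 g/s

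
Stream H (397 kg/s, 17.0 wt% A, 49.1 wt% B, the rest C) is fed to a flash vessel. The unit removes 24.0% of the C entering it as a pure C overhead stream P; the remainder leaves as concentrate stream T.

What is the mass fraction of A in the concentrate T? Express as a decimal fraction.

A is not removed: 397×0.170 = 67.49 kg/s of A enters T.
C entering = 397×0.339 = 134.58 kg/s; overhead removed = 0.240×134.58 = 32.3 kg/s.
Concentrate = 397 − 32.3 = 364.7 kg/s.
Mass fraction = 67.49/364.7 = 0.1851.

0.1851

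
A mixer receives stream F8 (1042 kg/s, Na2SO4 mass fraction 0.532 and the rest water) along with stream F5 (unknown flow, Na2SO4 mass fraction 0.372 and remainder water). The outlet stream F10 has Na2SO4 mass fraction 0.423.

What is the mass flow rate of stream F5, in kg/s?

2227 kg/s

Let F5 be the unknown flow. Total out = 1042 + F5.
Na2SO4 balance: 554.34 + 0.372·F5 = 0.423·(1042 + F5)
(0.372 − 0.423)·F5 = 0.423×1042 − 554.34 = -113.58
F5 = -113.58 / -0.051 = 2227 kg/s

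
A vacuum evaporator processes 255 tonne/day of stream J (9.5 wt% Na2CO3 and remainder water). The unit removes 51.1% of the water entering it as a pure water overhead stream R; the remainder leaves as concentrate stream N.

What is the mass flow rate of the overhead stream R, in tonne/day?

117.9 tonne/day

water entering = 255×0.905 = 230.78 tonne/day; overhead removed = 0.511×230.78 = 117.93 tonne/day.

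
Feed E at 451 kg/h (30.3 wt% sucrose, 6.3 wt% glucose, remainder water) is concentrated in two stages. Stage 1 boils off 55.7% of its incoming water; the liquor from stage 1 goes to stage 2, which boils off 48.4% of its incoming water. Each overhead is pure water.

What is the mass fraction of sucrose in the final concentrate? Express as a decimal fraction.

0.593

water in feed = 451×0.634 = 285.93 kg/h.
After stage 1: water left = (1−0.557)×285.93 = 126.67; stream total = 291.73 kg/h.
After stage 2: water left = (1−0.484)×126.67 = 65.361; final concentrate = 230.43 kg/h.
sucrose fraction = 136.65/230.43 = 0.593.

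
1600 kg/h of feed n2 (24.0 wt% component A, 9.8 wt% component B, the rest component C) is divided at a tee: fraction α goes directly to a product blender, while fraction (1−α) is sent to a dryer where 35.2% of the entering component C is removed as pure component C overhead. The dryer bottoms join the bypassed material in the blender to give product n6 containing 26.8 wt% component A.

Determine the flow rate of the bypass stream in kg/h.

882.6 kg/h

All 1600×0.240 = 384 kg/h of component A reaches n6, so n6 = 384/0.268 = 1432.8 kg/h and vapour = 167.16 kg/h.
The evaporator receives (1−α)·1600 of feed at 0.662 component C and removes 0.352 of that component C:
0.352×0.662×(1−α)×1600 = 167.16
(1−α) = 167.16/372.84 = 0.4484;  α = 0.5516.
Bypass flow = 0.5516×1600 = 882.63 kg/h.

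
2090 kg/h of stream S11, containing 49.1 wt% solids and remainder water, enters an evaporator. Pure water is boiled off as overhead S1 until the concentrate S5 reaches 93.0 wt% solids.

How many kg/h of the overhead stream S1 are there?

solids is conserved: 2090×0.491 = 1026.2 kg/h all reports to the concentrate.
Concentrate = 1026.2/(target fraction) = 1103.4 kg/h.
Overhead = 2090 − 1103.4 = 986.57 kg/h.

986.6 kg/h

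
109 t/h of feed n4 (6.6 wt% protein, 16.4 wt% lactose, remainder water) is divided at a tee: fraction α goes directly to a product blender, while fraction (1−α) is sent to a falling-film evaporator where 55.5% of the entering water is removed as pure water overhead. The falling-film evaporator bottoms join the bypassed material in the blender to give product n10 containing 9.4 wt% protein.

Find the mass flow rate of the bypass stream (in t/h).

All 109×0.066 = 7.194 t/h of protein reaches n10, so n10 = 7.194/0.094 = 76.532 t/h and vapour = 32.468 t/h.
The evaporator receives (1−α)·109 of feed at 0.770 water and removes 0.555 of that water:
0.555×0.770×(1−α)×109 = 32.468
(1−α) = 32.468/46.581 = 0.6970;  α = 0.3030.
Bypass flow = 0.3030×109 = 33.025 t/h.

33.02 t/h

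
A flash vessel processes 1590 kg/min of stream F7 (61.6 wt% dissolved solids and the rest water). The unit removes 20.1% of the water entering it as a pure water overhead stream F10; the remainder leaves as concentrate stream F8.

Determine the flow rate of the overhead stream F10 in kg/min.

water entering = 1590×0.384 = 610.56 kg/min; overhead removed = 0.201×610.56 = 122.72 kg/min.

122.7 kg/min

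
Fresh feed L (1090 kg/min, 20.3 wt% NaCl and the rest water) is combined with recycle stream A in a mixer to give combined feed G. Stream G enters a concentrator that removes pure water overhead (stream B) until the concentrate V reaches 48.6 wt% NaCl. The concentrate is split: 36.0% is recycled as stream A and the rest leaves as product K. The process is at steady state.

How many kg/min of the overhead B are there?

Overall NaCl balance (none leaves overhead): NaCl in fresh feed = NaCl in product, i.e. 1090×0.203 = (1−0.360)·V·0.486.
V = 221.27/(0.486×0.640) = 711.39 kg/min.
Recycle A = 0.360×711.39 = 256.1 kg/min.
Combined feed G = 1090 + 256.1 = 1346.1 kg/min.
Overhead B = G − V = 1346.1 − 711.39 = 634.71 kg/min.

634.7 kg/min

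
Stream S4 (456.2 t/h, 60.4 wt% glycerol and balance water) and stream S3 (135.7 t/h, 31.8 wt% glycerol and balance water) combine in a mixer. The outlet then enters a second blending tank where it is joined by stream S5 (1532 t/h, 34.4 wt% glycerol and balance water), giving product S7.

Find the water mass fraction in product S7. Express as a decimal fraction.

Overall, product flow = 2123.9 t/h.
water in = 456.2×0.396 + 135.7×0.682 + 1532×0.656 = 1278.2 t/h.
water fraction in S7 = 0.602.

0.602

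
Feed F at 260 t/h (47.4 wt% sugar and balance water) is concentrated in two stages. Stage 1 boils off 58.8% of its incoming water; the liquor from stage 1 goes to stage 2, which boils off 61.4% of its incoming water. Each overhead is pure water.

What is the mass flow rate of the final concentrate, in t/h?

water in feed = 260×0.526 = 136.76 t/h.
After stage 1: water left = (1−0.588)×136.76 = 56.345; stream total = 179.59 t/h.
After stage 2: water left = (1−0.614)×56.345 = 21.749; final concentrate = 144.99 t/h.

145 t/h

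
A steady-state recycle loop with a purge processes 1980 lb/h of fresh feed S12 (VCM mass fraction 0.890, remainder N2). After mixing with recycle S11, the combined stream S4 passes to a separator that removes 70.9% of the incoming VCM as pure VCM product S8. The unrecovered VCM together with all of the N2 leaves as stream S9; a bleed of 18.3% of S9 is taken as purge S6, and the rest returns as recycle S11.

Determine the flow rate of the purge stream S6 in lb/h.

N2 enters only via S12 and leaves only via the purge: 1980×0.110 = 0.183×(N2 in S9), and the separator passes all N2, so N2 in S4 = N2 in S9 = 1190.2 lb/h.
VCM in S4: m_A = 1980×0.890 + (1−0.183)·(1−0.709)·m_A, so m_A = 1762.2/0.7623 = 2311.8 lb/h.
S9 = (1−0.709)×2311.8 + 1190.2 = 1862.9 lb/h.
Purge S6 = 0.183×1862.9 = 340.91 lb/h.

340.9 lb/h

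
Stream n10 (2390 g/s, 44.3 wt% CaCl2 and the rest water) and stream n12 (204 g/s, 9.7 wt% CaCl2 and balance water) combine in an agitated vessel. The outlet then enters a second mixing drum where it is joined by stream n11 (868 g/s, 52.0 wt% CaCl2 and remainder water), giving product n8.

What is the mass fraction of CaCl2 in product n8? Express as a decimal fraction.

0.442

Overall, product flow = 3462 g/s.
CaCl2 in = 2390×0.443 + 204×0.097 + 868×0.520 = 1529.9 g/s.
CaCl2 fraction in n8 = 0.442.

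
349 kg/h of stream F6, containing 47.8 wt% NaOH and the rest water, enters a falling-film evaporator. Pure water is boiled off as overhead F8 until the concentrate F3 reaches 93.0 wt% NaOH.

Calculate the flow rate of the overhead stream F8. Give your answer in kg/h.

NaOH is conserved: 349×0.478 = 166.82 kg/h all reports to the concentrate.
Concentrate = 166.82/(target fraction) = 179.38 kg/h.
Overhead = 349 − 179.38 = 169.62 kg/h.

169.6 kg/h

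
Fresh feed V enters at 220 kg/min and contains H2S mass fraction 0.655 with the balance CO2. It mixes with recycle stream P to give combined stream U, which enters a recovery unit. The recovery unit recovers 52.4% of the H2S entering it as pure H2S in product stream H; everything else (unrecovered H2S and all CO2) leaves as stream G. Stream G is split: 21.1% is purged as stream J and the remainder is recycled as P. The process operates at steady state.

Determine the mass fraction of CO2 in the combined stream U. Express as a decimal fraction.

0.609

CO2 enters only via V and leaves only via the purge: 220×0.345 = 0.211×(CO2 in G), and the recovery unit passes all CO2, so CO2 in U = CO2 in G = 359.72 kg/min.
H2S in U: m_A = 220×0.655 + (1−0.211)·(1−0.524)·m_A, so m_A = 144.1/0.6244 = 230.77 kg/min.
U = 230.77 + 359.72 = 590.48 kg/min.
CO2 fraction in U = 359.72/590.48 = 0.609.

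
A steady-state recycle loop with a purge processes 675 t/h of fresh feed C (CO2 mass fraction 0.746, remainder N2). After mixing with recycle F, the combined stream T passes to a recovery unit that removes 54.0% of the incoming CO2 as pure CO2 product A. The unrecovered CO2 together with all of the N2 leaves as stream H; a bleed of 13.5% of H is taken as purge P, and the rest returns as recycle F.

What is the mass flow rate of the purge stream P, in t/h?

223.4 t/h

N2 enters only via C and leaves only via the purge: 675×0.254 = 0.135×(N2 in H), and the recovery unit passes all N2, so N2 in T = N2 in H = 1270 t/h.
CO2 in T: m_A = 675×0.746 + (1−0.135)·(1−0.540)·m_A, so m_A = 503.55/0.6021 = 836.32 t/h.
H = (1−0.540)×836.32 + 1270 = 1654.7 t/h.
Purge P = 0.135×1654.7 = 223.39 t/h.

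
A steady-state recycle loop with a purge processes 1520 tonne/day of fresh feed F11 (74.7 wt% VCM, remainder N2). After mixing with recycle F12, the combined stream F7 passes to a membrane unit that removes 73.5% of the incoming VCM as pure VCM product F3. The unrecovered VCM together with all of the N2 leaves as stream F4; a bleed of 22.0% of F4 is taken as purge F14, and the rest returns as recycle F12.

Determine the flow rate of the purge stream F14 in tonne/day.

N2 enters only via F11 and leaves only via the purge: 1520×0.253 = 0.220×(N2 in F4), and the membrane unit passes all N2, so N2 in F7 = N2 in F4 = 1748 tonne/day.
VCM in F7: m_A = 1520×0.747 + (1−0.220)·(1−0.735)·m_A, so m_A = 1135.4/0.7933 = 1431.3 tonne/day.
F4 = (1−0.735)×1431.3 + 1748 = 2127.3 tonne/day.
Purge F14 = 0.220×2127.3 = 468 tonne/day.

468 tonne/day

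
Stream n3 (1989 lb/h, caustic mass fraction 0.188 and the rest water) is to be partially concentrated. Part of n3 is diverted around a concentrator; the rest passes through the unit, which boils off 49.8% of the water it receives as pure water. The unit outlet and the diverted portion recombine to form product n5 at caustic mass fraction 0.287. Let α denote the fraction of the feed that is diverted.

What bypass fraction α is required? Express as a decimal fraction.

All 1989×0.188 = 373.93 lb/h of caustic reaches n5, so n5 = 373.93/0.287 = 1302.9 lb/h and vapour = 686.1 lb/h.
The evaporator receives (1−α)·1989 of feed at 0.812 water and removes 0.498 of that water:
0.498×0.812×(1−α)×1989 = 686.1
(1−α) = 686.1/804.3 = 0.8530;  α = 0.1470.

0.147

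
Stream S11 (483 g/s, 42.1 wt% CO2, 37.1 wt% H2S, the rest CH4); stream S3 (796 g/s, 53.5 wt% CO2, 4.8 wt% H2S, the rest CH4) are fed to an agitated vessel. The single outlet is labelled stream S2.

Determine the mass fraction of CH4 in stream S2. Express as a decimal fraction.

Total flow out = 483 + 796 = 1279 g/s.
CH4 in = 483×0.208 + 796×0.417 = 432.4 g/s.
CH4 mass fraction in S2 = 432.4/1279 = 0.3381.

0.3381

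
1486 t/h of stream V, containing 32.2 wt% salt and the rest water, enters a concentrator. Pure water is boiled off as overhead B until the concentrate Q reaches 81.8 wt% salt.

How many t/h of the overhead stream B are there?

901 t/h

salt is conserved: 1486×0.322 = 478.49 t/h all reports to the concentrate.
Concentrate = 478.49/(target fraction) = 584.95 t/h.
Overhead = 1486 − 584.95 = 901.05 t/h.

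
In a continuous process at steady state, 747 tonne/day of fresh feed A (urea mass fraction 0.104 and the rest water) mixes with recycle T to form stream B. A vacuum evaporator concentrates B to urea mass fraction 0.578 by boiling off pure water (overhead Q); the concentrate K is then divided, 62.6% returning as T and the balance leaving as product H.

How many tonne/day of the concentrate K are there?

359.4 tonne/day

Overall urea balance (none leaves overhead): urea in fresh feed = urea in product, i.e. 747×0.104 = (1−0.626)·K·0.578.
K = 77.688/(0.578×0.374) = 359.38 tonne/day.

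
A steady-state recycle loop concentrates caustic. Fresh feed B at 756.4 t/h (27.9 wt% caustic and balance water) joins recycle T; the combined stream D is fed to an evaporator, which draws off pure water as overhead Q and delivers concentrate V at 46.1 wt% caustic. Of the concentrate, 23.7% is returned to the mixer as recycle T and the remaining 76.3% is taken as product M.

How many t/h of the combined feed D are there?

Overall caustic balance (none leaves overhead): caustic in fresh feed = caustic in product, i.e. 756.4×0.279 = (1−0.237)·V·0.461.
V = 211.04/(0.461×0.763) = 599.97 t/h.
Recycle T = 0.237×599.97 = 142.19 t/h.
Combined feed D = 756.4 + 142.19 = 898.59 t/h.

898.6 t/h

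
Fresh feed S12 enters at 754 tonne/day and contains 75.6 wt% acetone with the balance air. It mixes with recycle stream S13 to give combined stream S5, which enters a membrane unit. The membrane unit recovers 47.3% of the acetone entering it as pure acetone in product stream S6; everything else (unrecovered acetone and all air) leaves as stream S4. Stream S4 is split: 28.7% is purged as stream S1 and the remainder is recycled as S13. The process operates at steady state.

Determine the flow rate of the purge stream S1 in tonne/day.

air enters only via S12 and leaves only via the purge: 754×0.244 = 0.287×(air in S4), and the membrane unit passes all air, so air in S5 = air in S4 = 641.03 tonne/day.
acetone in S5: m_A = 754×0.756 + (1−0.287)·(1−0.473)·m_A, so m_A = 570.02/0.6242 = 913.14 tonne/day.
S4 = (1−0.473)×913.14 + 641.03 = 1122.3 tonne/day.
Purge S1 = 0.287×1122.3 = 322.09 tonne/day.

322.1 tonne/day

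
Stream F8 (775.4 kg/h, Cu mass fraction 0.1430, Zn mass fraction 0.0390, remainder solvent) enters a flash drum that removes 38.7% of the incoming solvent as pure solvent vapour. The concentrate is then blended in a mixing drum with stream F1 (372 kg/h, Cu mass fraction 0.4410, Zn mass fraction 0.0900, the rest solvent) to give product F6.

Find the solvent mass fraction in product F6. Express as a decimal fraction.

Vapour removed = 0.387×0.818×775.4 = 245.47 kg/h; concentrate = 529.93 kg/h.
solvent reaching the mixer = 388.81 (from concentrate) + 372×0.469 = 563.28 kg/h.
Product flow = 529.93 + 372 = 901.93 kg/h; solvent fraction = 0.6245.

0.6245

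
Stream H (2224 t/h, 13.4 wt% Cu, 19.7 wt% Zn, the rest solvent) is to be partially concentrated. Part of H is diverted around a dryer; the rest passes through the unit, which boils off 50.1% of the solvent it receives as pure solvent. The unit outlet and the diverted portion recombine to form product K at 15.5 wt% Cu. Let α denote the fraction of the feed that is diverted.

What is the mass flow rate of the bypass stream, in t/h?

All 2224×0.134 = 298.02 t/h of Cu reaches K, so K = 298.02/0.155 = 1922.7 t/h and vapour = 301.32 t/h.
The evaporator receives (1−α)·2224 of feed at 0.669 solvent and removes 0.501 of that solvent:
0.501×0.669×(1−α)×2224 = 301.32
(1−α) = 301.32/745.42 = 0.4042;  α = 0.5958.
Bypass flow = 0.5958×2224 = 1325 t/h.

1325 t/h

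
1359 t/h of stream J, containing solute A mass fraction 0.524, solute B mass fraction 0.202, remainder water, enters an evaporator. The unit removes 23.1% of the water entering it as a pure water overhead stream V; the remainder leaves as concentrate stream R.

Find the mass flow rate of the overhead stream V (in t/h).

water entering = 1359×0.274 = 372.37 t/h; overhead removed = 0.231×372.37 = 86.017 t/h.

86.02 t/h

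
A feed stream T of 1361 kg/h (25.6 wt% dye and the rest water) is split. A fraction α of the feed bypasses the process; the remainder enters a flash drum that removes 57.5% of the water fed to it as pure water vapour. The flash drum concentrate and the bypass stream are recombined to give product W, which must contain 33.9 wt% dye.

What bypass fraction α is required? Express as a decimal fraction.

0.428

All 1361×0.256 = 348.42 kg/h of dye reaches W, so W = 348.42/0.339 = 1027.8 kg/h and vapour = 333.22 kg/h.
The evaporator receives (1−α)·1361 of feed at 0.744 water and removes 0.575 of that water:
0.575×0.744×(1−α)×1361 = 333.22
(1−α) = 333.22/582.24 = 0.5723;  α = 0.4277.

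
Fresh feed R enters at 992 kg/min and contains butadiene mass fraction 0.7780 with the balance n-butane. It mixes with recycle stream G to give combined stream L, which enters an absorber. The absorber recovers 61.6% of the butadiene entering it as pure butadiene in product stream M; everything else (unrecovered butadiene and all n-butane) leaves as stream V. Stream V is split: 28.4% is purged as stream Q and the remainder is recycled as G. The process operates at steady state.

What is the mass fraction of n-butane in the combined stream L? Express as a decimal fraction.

0.4215

n-butane enters only via R and leaves only via the purge: 992×0.222 = 0.284×(n-butane in V), and the absorber passes all n-butane, so n-butane in L = n-butane in V = 775.44 kg/min.
butadiene in L: m_A = 992×0.778 + (1−0.284)·(1−0.616)·m_A, so m_A = 771.78/0.7251 = 1064.4 kg/min.
L = 1064.4 + 775.44 = 1839.9 kg/min.
n-butane fraction in L = 775.44/1839.9 = 0.4215.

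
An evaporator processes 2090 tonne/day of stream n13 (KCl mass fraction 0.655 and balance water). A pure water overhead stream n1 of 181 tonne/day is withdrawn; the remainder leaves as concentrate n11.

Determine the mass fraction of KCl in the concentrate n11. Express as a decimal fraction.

KCl is not removed: 2090×0.655 = 1369 tonne/day of KCl enters n11.
Concentrate = 2090 − 181 = 1909 tonne/day.
Mass fraction = 1369/1909 = 0.717.

0.717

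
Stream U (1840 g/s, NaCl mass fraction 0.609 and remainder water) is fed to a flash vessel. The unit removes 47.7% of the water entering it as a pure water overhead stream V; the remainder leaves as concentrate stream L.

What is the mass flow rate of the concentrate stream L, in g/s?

water entering = 1840×0.391 = 719.44 g/s; overhead removed = 0.477×719.44 = 343.17 g/s.
Concentrate = 1840 − 343.17 = 1496.8 g/s.

1497 g/s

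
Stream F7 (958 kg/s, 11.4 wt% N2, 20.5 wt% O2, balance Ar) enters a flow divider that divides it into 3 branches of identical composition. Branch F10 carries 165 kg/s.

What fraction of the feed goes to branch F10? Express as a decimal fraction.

Fraction to F10 = 165/958 = 0.1722.

0.172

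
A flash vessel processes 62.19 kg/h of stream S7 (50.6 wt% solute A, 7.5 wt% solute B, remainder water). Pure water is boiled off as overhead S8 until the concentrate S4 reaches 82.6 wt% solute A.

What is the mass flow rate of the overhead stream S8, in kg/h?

solute A is conserved: 62.19×0.506 = 31.468 kg/h all reports to the concentrate.
Concentrate = 31.468/(target fraction) = 38.097 kg/h.
Overhead = 62.19 − 38.097 = 24.093 kg/h.

24.09 kg/h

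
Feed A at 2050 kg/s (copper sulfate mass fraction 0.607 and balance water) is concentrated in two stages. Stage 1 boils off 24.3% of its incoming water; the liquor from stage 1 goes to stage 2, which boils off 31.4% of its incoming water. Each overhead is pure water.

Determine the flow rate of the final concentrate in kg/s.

water in feed = 2050×0.393 = 805.65 kg/s.
After stage 1: water left = (1−0.243)×805.65 = 609.88; stream total = 1854.2 kg/s.
After stage 2: water left = (1−0.314)×609.88 = 418.38; final concentrate = 1662.7 kg/s.

1663 kg/s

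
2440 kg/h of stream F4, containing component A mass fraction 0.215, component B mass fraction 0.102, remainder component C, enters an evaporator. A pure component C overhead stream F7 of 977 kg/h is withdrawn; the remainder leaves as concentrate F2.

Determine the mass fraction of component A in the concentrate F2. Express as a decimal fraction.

component A is not removed: 2440×0.215 = 524.6 kg/h of component A enters F2.
Concentrate = 2440 − 977 = 1463 kg/h.
Mass fraction = 524.6/1463 = 0.359.

0.359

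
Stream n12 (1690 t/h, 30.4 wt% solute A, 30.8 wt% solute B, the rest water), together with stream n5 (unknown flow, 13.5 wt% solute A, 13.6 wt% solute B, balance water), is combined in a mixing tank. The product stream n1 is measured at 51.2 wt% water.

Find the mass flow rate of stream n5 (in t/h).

Let n5 be the unknown flow. Total out = 1690 + n5.
water balance: 655.72 + 0.729·n5 = 0.512·(1690 + n5)
(0.729 − 0.512)·n5 = 0.512×1690 − 655.72 = 209.56
n5 = 209.56 / 0.217 = 965.71 t/h

965.7 t/h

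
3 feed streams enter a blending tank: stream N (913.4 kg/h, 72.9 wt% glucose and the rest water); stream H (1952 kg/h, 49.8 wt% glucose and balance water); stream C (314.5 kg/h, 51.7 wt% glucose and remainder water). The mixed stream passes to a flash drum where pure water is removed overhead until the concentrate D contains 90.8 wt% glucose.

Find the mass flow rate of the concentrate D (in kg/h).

1983 kg/h

glucose entering = 913.4×0.729 + 1952×0.498 + 314.5×0.517 = 1800.6 kg/h.
All glucose reports to D, so D = 1800.6/0.908 = 1983 kg/h.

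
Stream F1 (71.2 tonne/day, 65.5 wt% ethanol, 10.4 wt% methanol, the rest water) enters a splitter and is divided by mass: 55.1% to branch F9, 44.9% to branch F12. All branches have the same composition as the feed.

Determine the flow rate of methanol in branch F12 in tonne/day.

Branch F12 total = 0.449×71.2 = 31.969 tonne/day.
methanol in F12 = 0.104×31.969 = 3.3248 tonne/day.

3.325 tonne/day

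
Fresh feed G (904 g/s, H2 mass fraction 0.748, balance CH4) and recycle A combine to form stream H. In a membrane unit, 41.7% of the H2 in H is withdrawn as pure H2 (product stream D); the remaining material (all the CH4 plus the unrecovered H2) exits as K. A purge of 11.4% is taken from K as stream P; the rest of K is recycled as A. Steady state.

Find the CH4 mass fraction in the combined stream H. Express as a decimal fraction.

CH4 enters only via G and leaves only via the purge: 904×0.252 = 0.114×(CH4 in K), and the membrane unit passes all CH4, so CH4 in H = CH4 in K = 1998.3 g/s.
H2 in H: m_A = 904×0.748 + (1−0.114)·(1−0.417)·m_A, so m_A = 676.19/0.4835 = 1398.6 g/s.
H = 1398.6 + 1998.3 = 3397 g/s.
CH4 fraction in H = 1998.3/3397 = 0.588.

0.588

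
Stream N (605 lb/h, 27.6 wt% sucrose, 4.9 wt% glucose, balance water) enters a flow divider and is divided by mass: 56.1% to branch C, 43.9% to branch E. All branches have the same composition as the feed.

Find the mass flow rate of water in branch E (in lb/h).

Branch E total = 0.439×605 = 265.6 lb/h.
water in E = 0.675×265.6 = 179.28 lb/h.

179.3 lb/h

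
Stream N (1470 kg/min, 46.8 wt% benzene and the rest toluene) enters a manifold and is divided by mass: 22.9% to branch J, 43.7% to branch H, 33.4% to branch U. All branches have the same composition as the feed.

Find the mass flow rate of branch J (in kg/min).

336.6 kg/min

Branch J flow = 0.229×1470 = 336.63 kg/min.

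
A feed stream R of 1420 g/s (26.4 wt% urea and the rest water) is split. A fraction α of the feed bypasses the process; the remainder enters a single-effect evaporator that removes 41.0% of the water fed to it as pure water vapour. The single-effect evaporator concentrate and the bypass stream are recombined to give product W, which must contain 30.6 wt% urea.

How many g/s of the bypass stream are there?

774.1 g/s

All 1420×0.264 = 374.88 g/s of urea reaches W, so W = 374.88/0.306 = 1225.1 g/s and vapour = 194.9 g/s.
The evaporator receives (1−α)·1420 of feed at 0.736 water and removes 0.410 of that water:
0.410×0.736×(1−α)×1420 = 194.9
(1−α) = 194.9/428.5 = 0.4548;  α = 0.5452.
Bypass flow = 0.5452×1420 = 774.12 g/s.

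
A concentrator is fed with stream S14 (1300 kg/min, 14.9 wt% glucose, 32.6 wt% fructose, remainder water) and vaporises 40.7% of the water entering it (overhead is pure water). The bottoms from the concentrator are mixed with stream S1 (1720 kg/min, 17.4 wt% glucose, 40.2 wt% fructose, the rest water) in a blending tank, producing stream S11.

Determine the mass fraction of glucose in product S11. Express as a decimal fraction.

0.180

Vapour removed = 0.407×0.525×1300 = 277.78 kg/min; concentrate = 1022.2 kg/min.
glucose reaching the mixer = 193.7 (from concentrate) + 1720×0.174 = 492.98 kg/min.
Product flow = 1022.2 + 1720 = 2742.2 kg/min; glucose fraction = 0.180.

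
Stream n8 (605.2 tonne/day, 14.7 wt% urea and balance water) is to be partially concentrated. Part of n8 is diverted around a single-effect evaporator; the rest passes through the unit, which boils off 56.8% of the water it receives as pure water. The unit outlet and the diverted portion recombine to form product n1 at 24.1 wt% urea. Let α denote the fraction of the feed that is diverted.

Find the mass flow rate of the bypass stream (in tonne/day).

118 tonne/day

All 605.2×0.147 = 88.964 tonne/day of urea reaches n1, so n1 = 88.964/0.241 = 369.15 tonne/day and vapour = 236.05 tonne/day.
The evaporator receives (1−α)·605.2 of feed at 0.853 water and removes 0.568 of that water:
0.568×0.853×(1−α)×605.2 = 236.05
(1−α) = 236.05/293.22 = 0.8050;  α = 0.1950.
Bypass flow = 0.1950×605.2 = 117.99 tonne/day.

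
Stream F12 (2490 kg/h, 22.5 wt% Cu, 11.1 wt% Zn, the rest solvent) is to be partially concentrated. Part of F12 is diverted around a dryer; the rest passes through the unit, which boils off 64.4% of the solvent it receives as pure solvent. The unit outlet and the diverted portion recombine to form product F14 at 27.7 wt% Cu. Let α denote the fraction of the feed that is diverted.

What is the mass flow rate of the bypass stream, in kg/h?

1397 kg/h

All 2490×0.225 = 560.25 kg/h of Cu reaches F14, so F14 = 560.25/0.277 = 2022.6 kg/h and vapour = 467.44 kg/h.
The evaporator receives (1−α)·2490 of feed at 0.664 solvent and removes 0.644 of that solvent:
0.644×0.664×(1−α)×2490 = 467.44
(1−α) = 467.44/1064.8 = 0.4390;  α = 0.5610.
Bypass flow = 0.5610×2490 = 1396.9 kg/h.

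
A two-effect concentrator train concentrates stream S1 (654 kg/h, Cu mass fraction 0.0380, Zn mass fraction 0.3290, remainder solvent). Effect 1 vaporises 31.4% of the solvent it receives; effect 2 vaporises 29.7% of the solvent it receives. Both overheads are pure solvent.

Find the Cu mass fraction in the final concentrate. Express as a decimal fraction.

solvent in feed = 654×0.633 = 413.98 kg/h.
After stage 1: solvent left = (1−0.314)×413.98 = 283.99; stream total = 524.01 kg/h.
After stage 2: solvent left = (1−0.297)×283.99 = 199.65; final concentrate = 439.66 kg/h.
Cu fraction = 24.852/439.66 = 0.0565.

0.0565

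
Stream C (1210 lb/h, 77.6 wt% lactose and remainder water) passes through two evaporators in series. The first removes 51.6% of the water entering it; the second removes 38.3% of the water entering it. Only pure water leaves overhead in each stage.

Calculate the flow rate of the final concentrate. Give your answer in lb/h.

1020 lb/h

water in feed = 1210×0.224 = 271.04 lb/h.
After stage 1: water left = (1−0.516)×271.04 = 131.18; stream total = 1070.1 lb/h.
After stage 2: water left = (1−0.383)×131.18 = 80.94; final concentrate = 1019.9 lb/h.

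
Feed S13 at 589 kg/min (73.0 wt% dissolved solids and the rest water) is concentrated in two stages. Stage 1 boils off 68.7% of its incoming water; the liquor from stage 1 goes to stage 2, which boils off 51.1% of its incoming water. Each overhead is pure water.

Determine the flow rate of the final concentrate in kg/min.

water in feed = 589×0.270 = 159.03 kg/min.
After stage 1: water left = (1−0.687)×159.03 = 49.776; stream total = 479.75 kg/min.
After stage 2: water left = (1−0.511)×49.776 = 24.341; final concentrate = 454.31 kg/min.

454.3 kg/min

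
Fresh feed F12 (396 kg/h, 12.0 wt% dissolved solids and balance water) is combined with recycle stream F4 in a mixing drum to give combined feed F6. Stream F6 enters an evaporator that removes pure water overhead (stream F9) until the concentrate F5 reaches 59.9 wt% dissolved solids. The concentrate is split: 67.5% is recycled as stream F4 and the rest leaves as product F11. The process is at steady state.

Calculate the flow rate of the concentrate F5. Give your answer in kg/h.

Overall dissolved solids balance (none leaves overhead): dissolved solids in fresh feed = dissolved solids in product, i.e. 396×0.120 = (1−0.675)·F5·0.599.
F5 = 47.52/(0.599×0.325) = 244.1 kg/h.

244.1 kg/h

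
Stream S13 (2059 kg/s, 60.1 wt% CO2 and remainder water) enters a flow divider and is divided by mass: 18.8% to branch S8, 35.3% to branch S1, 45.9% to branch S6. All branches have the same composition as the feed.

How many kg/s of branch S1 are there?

Branch S1 flow = 0.353×2059 = 726.83 kg/s.

726.8 kg/s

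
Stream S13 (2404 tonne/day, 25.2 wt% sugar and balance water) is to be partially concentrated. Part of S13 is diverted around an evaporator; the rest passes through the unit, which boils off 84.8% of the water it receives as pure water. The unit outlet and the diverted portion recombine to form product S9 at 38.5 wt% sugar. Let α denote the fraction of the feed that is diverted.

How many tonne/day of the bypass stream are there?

1095 tonne/day

All 2404×0.252 = 605.81 tonne/day of sugar reaches S9, so S9 = 605.81/0.385 = 1573.5 tonne/day and vapour = 830.47 tonne/day.
The evaporator receives (1−α)·2404 of feed at 0.748 water and removes 0.848 of that water:
0.848×0.748×(1−α)×2404 = 830.47
(1−α) = 830.47/1524.9 = 0.5446;  α = 0.4554.
Bypass flow = 0.4554×2404 = 1094.7 tonne/day.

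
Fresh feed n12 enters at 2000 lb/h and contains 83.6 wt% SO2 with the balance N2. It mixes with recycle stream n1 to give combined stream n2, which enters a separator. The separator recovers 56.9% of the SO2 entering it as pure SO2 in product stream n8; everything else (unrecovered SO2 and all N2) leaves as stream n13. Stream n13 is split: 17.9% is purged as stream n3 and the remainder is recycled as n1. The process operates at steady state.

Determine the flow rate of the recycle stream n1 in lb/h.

2420 lb/h

N2 enters only via n12 and leaves only via the purge: 2000×0.164 = 0.179×(N2 in n13), and the separator passes all N2, so N2 in n2 = N2 in n13 = 1832.4 lb/h.
SO2 in n2: m_A = 2000×0.836 + (1−0.179)·(1−0.569)·m_A, so m_A = 1672/0.6461 = 2587.6 lb/h.
n13 = (1−0.569)×2587.6 + 1832.4 = 2947.7 lb/h.
Recycle n1 = (1−0.179)×2947.7 = 2420 lb/h.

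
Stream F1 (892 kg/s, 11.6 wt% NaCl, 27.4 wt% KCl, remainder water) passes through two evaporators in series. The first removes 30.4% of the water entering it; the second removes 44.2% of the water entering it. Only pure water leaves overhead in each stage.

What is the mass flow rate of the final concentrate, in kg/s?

559.2 kg/s

water in feed = 892×0.610 = 544.12 kg/s.
After stage 1: water left = (1−0.304)×544.12 = 378.71; stream total = 726.59 kg/s.
After stage 2: water left = (1−0.442)×378.71 = 211.32; final concentrate = 559.2 kg/s.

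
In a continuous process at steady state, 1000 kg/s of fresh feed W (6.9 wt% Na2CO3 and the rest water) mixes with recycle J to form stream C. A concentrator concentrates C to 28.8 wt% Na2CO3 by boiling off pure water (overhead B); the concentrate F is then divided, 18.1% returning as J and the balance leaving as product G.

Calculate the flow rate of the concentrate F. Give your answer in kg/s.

292.5 kg/s

Overall Na2CO3 balance (none leaves overhead): Na2CO3 in fresh feed = Na2CO3 in product, i.e. 1000×0.069 = (1−0.181)·F·0.288.
F = 69/(0.288×0.819) = 292.53 kg/s.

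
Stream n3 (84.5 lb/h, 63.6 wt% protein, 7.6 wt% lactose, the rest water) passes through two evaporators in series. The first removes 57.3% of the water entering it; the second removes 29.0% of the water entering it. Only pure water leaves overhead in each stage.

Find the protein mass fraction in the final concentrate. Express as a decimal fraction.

water in feed = 84.5×0.288 = 24.336 lb/h.
After stage 1: water left = (1−0.573)×24.336 = 10.391; stream total = 70.555 lb/h.
After stage 2: water left = (1−0.290)×10.391 = 7.3779; final concentrate = 67.542 lb/h.
protein fraction = 53.742/67.542 = 0.796.

0.796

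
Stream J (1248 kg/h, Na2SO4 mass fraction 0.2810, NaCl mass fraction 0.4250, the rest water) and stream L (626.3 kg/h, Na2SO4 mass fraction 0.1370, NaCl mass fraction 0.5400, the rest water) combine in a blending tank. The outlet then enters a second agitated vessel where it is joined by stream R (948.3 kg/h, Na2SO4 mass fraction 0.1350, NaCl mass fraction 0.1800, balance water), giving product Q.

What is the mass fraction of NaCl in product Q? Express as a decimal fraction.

0.3682

Overall, product flow = 2822.6 kg/h.
NaCl in = 1248×0.425 + 626.3×0.540 + 948.3×0.180 = 1039.3 kg/h.
NaCl fraction in Q = 0.3682.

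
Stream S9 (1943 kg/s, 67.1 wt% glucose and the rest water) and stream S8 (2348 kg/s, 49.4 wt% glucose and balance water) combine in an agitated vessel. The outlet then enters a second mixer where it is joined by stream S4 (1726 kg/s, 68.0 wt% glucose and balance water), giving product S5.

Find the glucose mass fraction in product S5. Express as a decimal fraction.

Overall, product flow = 6017 kg/s.
glucose in = 1943×0.671 + 2348×0.494 + 1726×0.680 = 3637.3 kg/s.
glucose fraction in S5 = 0.605.

0.605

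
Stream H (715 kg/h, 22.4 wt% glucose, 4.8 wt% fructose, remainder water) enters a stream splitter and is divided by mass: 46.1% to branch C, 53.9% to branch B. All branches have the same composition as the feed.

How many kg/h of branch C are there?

Branch C flow = 0.461×715 = 329.62 kg/h.

329.6 kg/h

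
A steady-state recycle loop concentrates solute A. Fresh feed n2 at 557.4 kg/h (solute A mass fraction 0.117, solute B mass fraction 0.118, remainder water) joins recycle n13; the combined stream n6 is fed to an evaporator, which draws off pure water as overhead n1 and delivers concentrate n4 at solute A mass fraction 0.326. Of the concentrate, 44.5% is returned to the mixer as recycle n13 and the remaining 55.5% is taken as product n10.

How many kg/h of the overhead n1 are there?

Overall solute A balance (none leaves overhead): solute A in fresh feed = solute A in product, i.e. 557.4×0.117 = (1−0.445)·n4·0.326.
n4 = 65.216/(0.326×0.555) = 360.45 kg/h.
Recycle n13 = 0.445×360.45 = 160.4 kg/h.
Combined feed n6 = 557.4 + 160.4 = 717.8 kg/h.
Overhead n1 = n6 − n4 = 717.8 − 360.45 = 357.35 kg/h.

357.4 kg/h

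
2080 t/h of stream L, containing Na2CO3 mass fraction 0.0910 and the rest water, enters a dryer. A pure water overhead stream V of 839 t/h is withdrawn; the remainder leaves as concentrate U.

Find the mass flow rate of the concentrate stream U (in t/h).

Concentrate = 2080 − 839 = 1241 t/h.

1241 t/h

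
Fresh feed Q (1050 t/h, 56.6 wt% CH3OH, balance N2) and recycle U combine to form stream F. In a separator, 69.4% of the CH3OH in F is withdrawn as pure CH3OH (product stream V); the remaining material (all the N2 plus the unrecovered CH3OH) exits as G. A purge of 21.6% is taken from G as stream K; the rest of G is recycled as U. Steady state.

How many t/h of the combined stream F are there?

2892 t/h

N2 enters only via Q and leaves only via the purge: 1050×0.434 = 0.216×(N2 in G), and the separator passes all N2, so N2 in F = N2 in G = 2109.7 t/h.
CH3OH in F: m_A = 1050×0.566 + (1−0.216)·(1−0.694)·m_A, so m_A = 594.3/0.7601 = 781.87 t/h.
F = 781.87 + 2109.7 = 2891.6 t/h.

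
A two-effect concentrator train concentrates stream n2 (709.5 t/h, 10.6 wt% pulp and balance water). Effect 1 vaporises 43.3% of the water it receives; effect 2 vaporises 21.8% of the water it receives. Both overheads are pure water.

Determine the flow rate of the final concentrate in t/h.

water in feed = 709.5×0.894 = 634.29 t/h.
After stage 1: water left = (1−0.433)×634.29 = 359.64; stream total = 434.85 t/h.
After stage 2: water left = (1−0.218)×359.64 = 281.24; final concentrate = 356.45 t/h.

356.4 t/h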